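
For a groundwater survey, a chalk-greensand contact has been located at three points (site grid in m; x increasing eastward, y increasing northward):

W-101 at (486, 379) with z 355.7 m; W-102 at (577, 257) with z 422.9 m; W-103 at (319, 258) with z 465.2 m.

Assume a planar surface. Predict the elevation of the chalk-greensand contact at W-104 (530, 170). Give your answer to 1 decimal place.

Let the plane be z = a·x + b·y + c.
W-102−W-101: 91a − 122b = 67.2;  W-103−W-101: −167a − 121b = 109.5.
Solving gives a = −0.16657, b = −0.67506.
Then c = 355.7 − a·486 − b·379 = 692.50.
At (530, 170): z = −88.3 − 114.8 + 692.50 = 489.5 m.

489.5 m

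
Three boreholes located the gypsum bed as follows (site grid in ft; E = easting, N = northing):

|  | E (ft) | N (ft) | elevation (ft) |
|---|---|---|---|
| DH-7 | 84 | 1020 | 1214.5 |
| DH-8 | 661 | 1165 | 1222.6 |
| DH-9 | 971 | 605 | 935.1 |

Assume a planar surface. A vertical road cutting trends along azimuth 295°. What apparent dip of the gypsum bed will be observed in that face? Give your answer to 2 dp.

Two edge vectors: DH-7→DH-8 = (577, 145, 8.1), DH-7→DH-9 = (887, -415, -279.4).
Normal n = (DH-7→DH-8) × (DH-7→DH-9) = (-37151.5, 168398.5, -368070).
So ∂z/∂E = −n_x/n_z = −0.10094 and ∂z/∂N = −n_y/n_z = 0.45752.
Unit vector along 295° is (sin 295°, cos 295°) = (-0.9063, 0.4226).
Slope in that direction = a·(-0.9063) + b·(0.4226) = 0.28483.
Apparent dip = arctan|0.28483| = 15.90° (true dip is 25.1°, so apparent ≤ true as expected).

15.90°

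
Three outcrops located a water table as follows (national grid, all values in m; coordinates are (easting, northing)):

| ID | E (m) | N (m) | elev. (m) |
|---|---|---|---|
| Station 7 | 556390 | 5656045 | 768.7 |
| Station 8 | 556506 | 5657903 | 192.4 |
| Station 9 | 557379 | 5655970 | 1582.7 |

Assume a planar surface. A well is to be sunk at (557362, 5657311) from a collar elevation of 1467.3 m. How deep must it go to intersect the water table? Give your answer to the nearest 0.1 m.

Let the plane be z = a·E + b·N + c.
Station 8−Station 7: 116a + 1858b = −576.3;  Station 9−Station 7: 989a − 75b = 814.
Solving gives a = 0.795764361, b = −0.359853964.
Then c = 768.7 − a·556390 − b·5656045 = 1593363.58.
At (557362, 5657311): z_contact = 443528.82 − 2035805.79 + 1593363.58 = 1086.61 m.
Depth below ground = 1467.3 − 1086.61 = 380.7 m.

380.7 m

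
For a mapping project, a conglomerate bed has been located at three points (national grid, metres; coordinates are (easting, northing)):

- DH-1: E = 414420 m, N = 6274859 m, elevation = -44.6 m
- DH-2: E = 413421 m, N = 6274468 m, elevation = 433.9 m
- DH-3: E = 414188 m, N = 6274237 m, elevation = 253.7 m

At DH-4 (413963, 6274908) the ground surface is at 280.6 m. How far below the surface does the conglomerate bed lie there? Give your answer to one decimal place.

Let the plane be z = a·E + b·N + c.
DH-2−DH-1: −999a − 391b = 478.5;  DH-3−DH-1: −232a − 622b = 298.3.
Solving gives a = −0.341065190, b = −0.352367968.
Then c = -44.6 − a·414420 − b·6274859 = 2352358.95.
At (413963, 6274908): z_contact = −141188.37 − 2211076.58 + 2352358.95 = 94.00 m.
Depth below ground = 280.6 − 94.00 = 186.6 m.

186.6 m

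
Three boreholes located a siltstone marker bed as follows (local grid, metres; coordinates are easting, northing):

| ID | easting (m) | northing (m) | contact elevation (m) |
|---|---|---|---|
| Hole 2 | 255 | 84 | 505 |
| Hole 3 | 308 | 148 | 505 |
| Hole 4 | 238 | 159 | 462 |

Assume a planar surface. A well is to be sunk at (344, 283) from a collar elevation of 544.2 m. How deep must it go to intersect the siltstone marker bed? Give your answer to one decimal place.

80.4 m

Let the plane be z = a·easting + b·northing + c.
Hole 3−Hole 2: 53a + 64b = 0;  Hole 4−Hole 2: −17a + 75b = −43.
Solving gives a = 0.54355, b = −0.45013.
Then c = 505 − a·255 − b·84 = 404.21.
At (344, 283): z_contact = 186.98 − 127.39 + 404.21 = 463.80 m.
Depth below ground = 544.2 − 463.80 = 80.4 m.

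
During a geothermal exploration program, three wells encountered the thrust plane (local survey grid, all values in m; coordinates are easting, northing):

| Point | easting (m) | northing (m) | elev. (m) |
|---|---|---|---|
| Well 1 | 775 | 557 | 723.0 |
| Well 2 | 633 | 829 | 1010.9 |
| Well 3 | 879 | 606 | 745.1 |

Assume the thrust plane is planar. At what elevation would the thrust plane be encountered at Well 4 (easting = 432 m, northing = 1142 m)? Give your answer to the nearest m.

1351 m

Two edge vectors: Well 1→Well 2 = (-142, 272, 287.9), Well 1→Well 3 = (104, 49, 22.1).
Normal n = (Well 1→Well 2) × (Well 1→Well 3) = (-8095.9, 33079.8, -35246).
So ∂z/∂easting = −n_x/n_z = −0.22970 and ∂z/∂northing = −n_y/n_z = 0.93854.
Intercept c from Well 1: 723 + 178.02 − 522.77 = 378.25.
At (432, 1142): z = −99.2 + 1071.8 + 378.25 = 1350.8 m.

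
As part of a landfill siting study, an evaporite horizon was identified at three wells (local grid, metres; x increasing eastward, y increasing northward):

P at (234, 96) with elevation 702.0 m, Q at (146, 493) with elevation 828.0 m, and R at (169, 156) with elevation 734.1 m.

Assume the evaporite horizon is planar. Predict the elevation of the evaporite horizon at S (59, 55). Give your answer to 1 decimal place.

Two edge vectors: P→Q = (-88, 397, 126), P→R = (-65, 60, 32.1).
Normal n = (P→Q) × (P→R) = (5183.7, -5365.2, 20525).
So ∂z/∂x = −n_x/n_z = −0.25256 and ∂z/∂y = −n_y/n_z = 0.26140.
Intercept c from P: 702 + 59.10 − 25.09 = 736.00.
At (59, 55): z = −14.9 + 14.4 + 736.00 = 735.5 m.

735.5 m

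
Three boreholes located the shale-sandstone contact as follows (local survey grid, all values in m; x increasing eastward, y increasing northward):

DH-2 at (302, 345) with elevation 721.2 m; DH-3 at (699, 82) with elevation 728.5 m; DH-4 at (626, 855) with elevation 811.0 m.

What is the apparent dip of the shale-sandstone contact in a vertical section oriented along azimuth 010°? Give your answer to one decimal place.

Two edge vectors: DH-2→DH-3 = (397, -263, 7.3), DH-2→DH-4 = (324, 510, 89.8).
Normal n = (DH-2→DH-3) × (DH-2→DH-4) = (-27340.4, -33285.4, 287682).
So ∂z/∂x = −n_x/n_z = 0.09504 and ∂z/∂y = −n_y/n_z = 0.11570.
Unit vector along 010° is (sin 10°, cos 10°) = (0.1736, 0.9848).
Slope in that direction = a·(0.1736) + b·(0.9848) = 0.13045.
Apparent dip = arctan|0.13045| = 7.4° (true dip is 8.5°, so apparent ≤ true as expected).

7.4°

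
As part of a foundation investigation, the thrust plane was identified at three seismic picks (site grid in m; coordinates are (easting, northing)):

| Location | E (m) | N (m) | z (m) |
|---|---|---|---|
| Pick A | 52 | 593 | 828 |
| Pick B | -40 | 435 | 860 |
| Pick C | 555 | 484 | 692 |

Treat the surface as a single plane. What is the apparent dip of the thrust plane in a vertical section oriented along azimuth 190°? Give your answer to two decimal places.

Let the plane be z = a·E + b·N + c.
Pick B−Pick A: −92a − 158b = 32;  Pick C−Pick A: 503a − 109b = −136.
Solving gives a = −0.27906, b = −0.04004.
Unit vector along 190° is (sin 190°, cos 190°) = (-0.1736, -0.9848).
Slope in that direction = a·(-0.1736) + b·(-0.9848) = 0.08789.
Apparent dip = arctan|0.08789| = 5.02° (true dip is 15.7°, so apparent ≤ true as expected).

5.02°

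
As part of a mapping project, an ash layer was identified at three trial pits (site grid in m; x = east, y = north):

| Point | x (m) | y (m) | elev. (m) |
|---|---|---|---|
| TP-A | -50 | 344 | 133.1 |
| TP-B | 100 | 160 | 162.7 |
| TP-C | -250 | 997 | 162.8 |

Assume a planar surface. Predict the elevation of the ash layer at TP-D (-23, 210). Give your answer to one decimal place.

121.3 m

Let the plane be z = a·x + b·y + c.
TP-B−TP-A: 150a − 184b = 29.6;  TP-C−TP-A: −200a + 653b = 29.7.
Solving gives a = 0.40546, b = 0.16966.
Then c = 133.1 − a·-50 − b·344 = 95.01.
At (-23, 210): z = −9.3 + 35.6 + 95.01 = 121.3 m.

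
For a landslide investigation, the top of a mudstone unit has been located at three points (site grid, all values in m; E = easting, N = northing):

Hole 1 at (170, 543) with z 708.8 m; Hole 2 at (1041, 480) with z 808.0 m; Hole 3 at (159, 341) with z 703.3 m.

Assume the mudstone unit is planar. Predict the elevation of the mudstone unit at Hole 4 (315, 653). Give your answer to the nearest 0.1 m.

727.8 m

Two edge vectors: Hole 1→Hole 2 = (871, -63, 99.2), Hole 1→Hole 3 = (-11, -202, -5.5).
Normal n = (Hole 1→Hole 2) × (Hole 1→Hole 3) = (20384.9, 3699.3, -176635).
So ∂z/∂E = −n_x/n_z = 0.115407 and ∂z/∂N = −n_y/n_z = 0.020943.
Intercept c from Hole 1: 708.8 − 19.62 − 11.37 = 677.81.
At (315, 653): z = 36.4 + 13.7 + 677.81 = 727.8 m.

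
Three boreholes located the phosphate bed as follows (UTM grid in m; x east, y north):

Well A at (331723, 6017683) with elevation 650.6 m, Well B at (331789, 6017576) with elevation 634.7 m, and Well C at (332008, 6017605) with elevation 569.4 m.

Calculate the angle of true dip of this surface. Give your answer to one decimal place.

16.5°

Two edge vectors: Well A→Well B = (66, -107, -15.9), Well A→Well C = (285, -78, -81.2).
Normal n = (Well A→Well B) × (Well A→Well C) = (7448.2, 827.7, 25347).
So ∂z/∂x = −n_x/n_z = −0.29385 and ∂z/∂y = −n_y/n_z = −0.03265.
Gradient magnitude |∇z| = √(a² + b²) = √(0.08635 + 0.00107) = 0.29566.
True dip = arctan(0.29566) = 16.5°, dipping toward E (azimuth ≈ 084°).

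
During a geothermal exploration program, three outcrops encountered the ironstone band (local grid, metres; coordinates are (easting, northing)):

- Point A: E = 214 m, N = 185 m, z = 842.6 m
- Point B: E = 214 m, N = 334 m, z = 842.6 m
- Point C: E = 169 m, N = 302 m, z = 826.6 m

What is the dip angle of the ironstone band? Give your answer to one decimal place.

19.6°

Let the plane be z = a·E + b·N + c.
Point B−Point A: 0a + 149b = 0;  Point C−Point A: −45a + 117b = −16.
Solving gives a = 0.35556, b = 0.00000.
Gradient magnitude |∇z| = √(a² + b²) = √(0.12642 + 0.00000) = 0.35556.
True dip = arctan(0.35556) = 19.6°, dipping toward W (azimuth ≈ 270°).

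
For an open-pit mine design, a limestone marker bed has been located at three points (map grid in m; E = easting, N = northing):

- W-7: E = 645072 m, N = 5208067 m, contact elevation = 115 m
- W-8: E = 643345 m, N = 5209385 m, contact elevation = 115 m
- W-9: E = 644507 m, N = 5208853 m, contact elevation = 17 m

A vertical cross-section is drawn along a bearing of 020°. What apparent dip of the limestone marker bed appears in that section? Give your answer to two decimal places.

Let the plane be z = a·E + b·N + c.
W-8−W-7: −1727a + 1318b = 0;  W-9−W-7: −565a + 786b = −98.
Solving gives a = −0.21079, b = −0.27621.
Unit vector along 020° is (sin 20°, cos 20°) = (0.3420, 0.9397).
Slope in that direction = a·(0.3420) + b·(0.9397) = −0.33164.
Apparent dip = arctan|0.33164| = 18.35° (true dip is 19.2°, so apparent ≤ true as expected).

18.35°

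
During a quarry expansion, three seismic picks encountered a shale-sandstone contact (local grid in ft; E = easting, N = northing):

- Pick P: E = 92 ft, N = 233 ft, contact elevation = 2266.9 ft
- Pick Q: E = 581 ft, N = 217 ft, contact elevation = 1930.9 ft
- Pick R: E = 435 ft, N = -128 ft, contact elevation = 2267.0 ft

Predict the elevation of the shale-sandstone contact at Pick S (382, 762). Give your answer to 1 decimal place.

1704.6 ft

Let the plane be z = a·E + b·N + c.
Pick Q−Pick P: 489a − 16b = −336;  Pick R−Pick P: 343a − 361b = 0.1.
Solving gives a = −0.70917, b = −0.67409.
Then c = 2266.9 − a·92 − b·233 = 2489.21.
At (382, 762): z = −270.9 − 513.7 + 2489.21 = 1704.6 ft.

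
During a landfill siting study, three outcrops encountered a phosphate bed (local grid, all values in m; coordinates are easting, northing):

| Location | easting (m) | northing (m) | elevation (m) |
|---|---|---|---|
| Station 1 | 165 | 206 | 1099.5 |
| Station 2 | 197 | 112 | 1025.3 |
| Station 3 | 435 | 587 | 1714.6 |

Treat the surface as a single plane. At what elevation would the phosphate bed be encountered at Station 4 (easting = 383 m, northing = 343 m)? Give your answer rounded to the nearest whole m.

1416 m

Two edge vectors: Station 1→Station 2 = (32, -94, -74.2), Station 1→Station 3 = (270, 381, 615.1).
Normal n = (Station 1→Station 2) × (Station 1→Station 3) = (-29549.2, -39717.2, 37572).
So ∂z/∂easting = −n_x/n_z = 0.78647 and ∂z/∂northing = −n_y/n_z = 1.05710.
Intercept c from Station 1: 1099.5 − 129.77 − 217.76 = 751.97.
At (383, 343): z = 301.2 + 362.6 + 751.97 = 1415.8 m.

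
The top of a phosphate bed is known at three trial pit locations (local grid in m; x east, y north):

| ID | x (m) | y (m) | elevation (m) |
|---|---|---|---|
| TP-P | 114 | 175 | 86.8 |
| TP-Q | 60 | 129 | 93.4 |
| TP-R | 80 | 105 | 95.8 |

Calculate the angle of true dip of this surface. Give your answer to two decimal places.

6.84°

Let the plane be z = a·x + b·y + c.
TP-Q−TP-P: −54a − 46b = 6.6;  TP-R−TP-P: −34a − 70b = 9.
Solving gives a = −0.02166, b = −0.11805.
Gradient magnitude |∇z| = √(a² + b²) = √(0.00047 + 0.01394) = 0.12002.
True dip = arctan(0.12002) = 6.84°, dipping toward N (azimuth ≈ 010°).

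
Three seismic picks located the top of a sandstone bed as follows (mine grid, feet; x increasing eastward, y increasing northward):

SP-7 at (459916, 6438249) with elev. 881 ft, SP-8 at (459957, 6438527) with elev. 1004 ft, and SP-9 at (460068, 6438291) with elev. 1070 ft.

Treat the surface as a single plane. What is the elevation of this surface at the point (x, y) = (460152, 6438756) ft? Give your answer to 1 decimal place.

Two edge vectors: SP-7→SP-8 = (41, 278, 123), SP-7→SP-9 = (152, 42, 189).
Normal n = (SP-7→SP-8) × (SP-7→SP-9) = (47376, 10947, -40534).
So ∂z/∂x = −n_x/n_z = 1.168796566 and ∂z/∂y = −n_y/n_z = 0.270069571.
Intercept c from SP-7: 881 − 537548.24 − 1738775.15 = −2275442.39.
At (460152, 6438756): z = 537824.1 + 1738912.1 − 2275442.39 = 1293.8 ft.

1293.8 ft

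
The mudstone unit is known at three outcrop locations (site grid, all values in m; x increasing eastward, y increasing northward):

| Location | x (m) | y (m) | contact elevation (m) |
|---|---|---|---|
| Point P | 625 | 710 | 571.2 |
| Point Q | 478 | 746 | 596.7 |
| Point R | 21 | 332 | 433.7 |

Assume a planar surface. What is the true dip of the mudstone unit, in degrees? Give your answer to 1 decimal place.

24.9°

Let the plane be z = a·x + b·y + c.
Point Q−Point P: −147a + 36b = 25.5;  Point R−Point P: −604a − 378b = −137.5.
Solving gives a = −0.06065, b = 0.46067.
Gradient magnitude |∇z| = √(a² + b²) = √(0.00368 + 0.21222) = 0.46465.
True dip = arctan(0.46465) = 24.9°, dipping toward S (azimuth ≈ 172°).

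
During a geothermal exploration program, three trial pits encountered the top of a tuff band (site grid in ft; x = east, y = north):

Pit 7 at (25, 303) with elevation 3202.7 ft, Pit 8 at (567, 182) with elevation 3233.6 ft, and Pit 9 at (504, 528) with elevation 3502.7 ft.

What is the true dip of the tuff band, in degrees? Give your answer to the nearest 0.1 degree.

Two edge vectors: Pit 7→Pit 8 = (542, -121, 30.9), Pit 7→Pit 9 = (479, 225, 300).
Normal n = (Pit 7→Pit 8) × (Pit 7→Pit 9) = (-43252.5, -147798.9, 179909).
So ∂z/∂x = −n_x/n_z = 0.24041 and ∂z/∂y = −n_y/n_z = 0.82152.
Gradient magnitude |∇z| = √(a² + b²) = √(0.05780 + 0.67490) = 0.85598.
True dip = arctan(0.85598) = 40.6°, dipping toward SSW (azimuth ≈ 196°).

40.6°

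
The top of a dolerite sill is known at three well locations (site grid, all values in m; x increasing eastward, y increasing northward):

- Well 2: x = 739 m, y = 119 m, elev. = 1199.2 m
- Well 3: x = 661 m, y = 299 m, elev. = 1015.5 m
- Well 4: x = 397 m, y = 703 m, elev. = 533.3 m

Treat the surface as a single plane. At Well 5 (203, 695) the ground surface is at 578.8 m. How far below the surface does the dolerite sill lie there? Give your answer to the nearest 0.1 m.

Let the plane be z = a·x + b·y + c.
Well 3−Well 2: −78a + 180b = −183.7;  Well 4−Well 2: −342a + 584b = −665.9.
Solving gives a = 0.78593, b = −0.67999.
Then c = 1199.2 − a·739 − b·119 = 699.31.
At (203, 695): z_contact = 159.54 − 472.59 + 699.31 = 386.27 m.
Depth below ground = 578.8 − 386.27 = 192.5 m.

192.5 m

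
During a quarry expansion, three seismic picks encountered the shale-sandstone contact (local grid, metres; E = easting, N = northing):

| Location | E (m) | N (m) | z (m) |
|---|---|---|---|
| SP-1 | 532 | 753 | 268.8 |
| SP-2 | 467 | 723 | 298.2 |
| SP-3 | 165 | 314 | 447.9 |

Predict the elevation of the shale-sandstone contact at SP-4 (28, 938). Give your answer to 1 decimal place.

Two edge vectors: SP-1→SP-2 = (-65, -30, 29.4), SP-1→SP-3 = (-367, -439, 179.1).
Normal n = (SP-1→SP-2) × (SP-1→SP-3) = (7533.6, 851.7, 17525).
So ∂z/∂E = −n_x/n_z = −0.42988 and ∂z/∂N = −n_y/n_z = −0.04860.
Intercept c from SP-1: 268.8 + 228.69 + 36.60 = 534.09.
At (28, 938): z = −12.0 − 45.6 + 534.09 = 476.5 m.

476.5 m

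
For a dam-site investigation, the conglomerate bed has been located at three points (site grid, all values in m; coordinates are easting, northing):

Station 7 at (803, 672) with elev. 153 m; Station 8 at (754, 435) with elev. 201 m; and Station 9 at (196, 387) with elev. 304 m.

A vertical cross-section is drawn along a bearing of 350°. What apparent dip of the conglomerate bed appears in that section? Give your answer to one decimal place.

7.7°

Two edge vectors: Station 7→Station 8 = (-49, -237, 48), Station 7→Station 9 = (-607, -285, 151).
Normal n = (Station 7→Station 8) × (Station 7→Station 9) = (-22107, -21737, -129894).
So ∂z/∂easting = −n_x/n_z = −0.17019 and ∂z/∂northing = −n_y/n_z = −0.16734.
Unit vector along 350° is (sin 350°, cos 350°) = (-0.1736, 0.9848).
Slope in that direction = a·(-0.1736) + b·(0.9848) = −0.13525.
Apparent dip = arctan|0.13525| = 7.7° (true dip is 13.4°, so apparent ≤ true as expected).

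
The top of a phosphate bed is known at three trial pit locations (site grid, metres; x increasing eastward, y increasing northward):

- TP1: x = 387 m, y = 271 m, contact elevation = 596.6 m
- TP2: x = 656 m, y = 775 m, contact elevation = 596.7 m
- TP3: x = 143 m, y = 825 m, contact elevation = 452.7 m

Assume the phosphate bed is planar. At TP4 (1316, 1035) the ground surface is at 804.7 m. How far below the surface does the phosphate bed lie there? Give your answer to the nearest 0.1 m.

68.9 m

Two edge vectors: TP1→TP2 = (269, 504, 0.1), TP1→TP3 = (-244, 554, -143.9).
Normal n = (TP1→TP2) × (TP1→TP3) = (-72581, 38684.7, 272002).
So ∂z/∂x = −n_x/n_z = 0.266840 and ∂z/∂y = −n_y/n_z = −0.142222.
Intercept c from TP1: 596.6 − 103.27 + 38.54 = 531.88.
At (1316, 1035): z_contact = 351.16 − 147.20 + 531.88 = 735.84 m.
Depth below ground = 804.7 − 735.84 = 68.9 m.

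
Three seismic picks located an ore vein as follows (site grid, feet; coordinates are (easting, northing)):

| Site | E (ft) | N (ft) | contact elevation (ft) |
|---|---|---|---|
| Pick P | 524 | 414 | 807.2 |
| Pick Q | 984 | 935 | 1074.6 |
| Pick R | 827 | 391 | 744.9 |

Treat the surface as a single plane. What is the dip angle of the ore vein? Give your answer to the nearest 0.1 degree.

Two edge vectors: Pick P→Pick Q = (460, 521, 267.4), Pick P→Pick R = (303, -23, -62.3).
Normal n = (Pick P→Pick Q) × (Pick P→Pick R) = (-26308.1, 109680.2, -168443).
So ∂z/∂E = −n_x/n_z = −0.15618 and ∂z/∂N = −n_y/n_z = 0.65114.
Gradient magnitude |∇z| = √(a² + b²) = √(0.02439 + 0.42399) = 0.66961.
True dip = arctan(0.66961) = 33.8°, dipping toward SSE (azimuth ≈ 167°).

33.8°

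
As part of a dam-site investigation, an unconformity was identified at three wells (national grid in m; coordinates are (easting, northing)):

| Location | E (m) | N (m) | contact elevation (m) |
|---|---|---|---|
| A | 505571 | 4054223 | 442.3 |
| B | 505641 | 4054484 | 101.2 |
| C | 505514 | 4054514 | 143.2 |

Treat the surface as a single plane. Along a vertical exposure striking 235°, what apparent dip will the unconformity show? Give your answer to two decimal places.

48.98°

Let the plane be z = a·E + b·N + c.
B−A: 70a + 261b = −341.1;  C−A: −57a + 291b = −299.1.
Solving gives a = −0.60133, b = −1.14562.
Unit vector along 235° is (sin 235°, cos 235°) = (-0.8192, -0.5736).
Slope in that direction = a·(-0.8192) + b·(-0.5736) = 1.14968.
Apparent dip = arctan|1.14968| = 48.98° (true dip is 52.3°, so apparent ≤ true as expected).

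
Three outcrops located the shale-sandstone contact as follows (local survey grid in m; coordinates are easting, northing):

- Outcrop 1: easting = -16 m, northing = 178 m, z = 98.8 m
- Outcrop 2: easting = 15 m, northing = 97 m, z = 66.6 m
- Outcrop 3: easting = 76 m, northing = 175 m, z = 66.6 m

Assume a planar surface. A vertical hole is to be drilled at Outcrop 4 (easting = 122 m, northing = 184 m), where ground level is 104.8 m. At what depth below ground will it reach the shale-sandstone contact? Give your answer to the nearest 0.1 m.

51.5 m

Let the plane be z = a·easting + b·northing + c.
Outcrop 2−Outcrop 1: 31a − 81b = −32.2;  Outcrop 3−Outcrop 1: 92a − 3b = −32.2.
Solving gives a = −0.34130, b = 0.26691.
Then c = 98.8 − a·-16 − b·178 = 45.83.
At (122, 184): z_contact = −41.64 + 49.11 + 45.83 = 53.30 m.
Depth below ground = 104.8 − 53.30 = 51.5 m.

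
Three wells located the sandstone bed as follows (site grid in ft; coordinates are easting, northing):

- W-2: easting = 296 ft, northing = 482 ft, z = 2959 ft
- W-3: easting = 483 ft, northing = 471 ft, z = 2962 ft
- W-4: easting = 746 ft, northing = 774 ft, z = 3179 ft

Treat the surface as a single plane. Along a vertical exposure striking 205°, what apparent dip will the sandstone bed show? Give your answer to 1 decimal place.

32.2°

Two edge vectors: W-2→W-3 = (187, -11, 3), W-2→W-4 = (450, 292, 220).
Normal n = (W-2→W-3) × (W-2→W-4) = (-3296, -39790, 59554).
So ∂z/∂easting = −n_x/n_z = 0.05534 and ∂z/∂northing = −n_y/n_z = 0.66813.
Unit vector along 205° is (sin 205°, cos 205°) = (-0.4226, -0.9063).
Slope in that direction = a·(-0.4226) + b·(-0.9063) = −0.62892.
Apparent dip = arctan|0.62892| = 32.2° (true dip is 33.8°, so apparent ≤ true as expected).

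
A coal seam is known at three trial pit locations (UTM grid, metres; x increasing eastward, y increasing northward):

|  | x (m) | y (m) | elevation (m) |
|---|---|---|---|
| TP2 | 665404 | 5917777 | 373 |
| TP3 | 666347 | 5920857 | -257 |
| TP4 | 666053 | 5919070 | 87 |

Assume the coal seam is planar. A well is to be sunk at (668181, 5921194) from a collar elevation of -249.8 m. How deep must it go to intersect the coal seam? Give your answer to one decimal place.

Let the plane be z = a·x + b·y + c.
TP3−TP2: 943a + 3080b = −630;  TP4−TP2: 649a + 1293b = −286.
Solving gives a = −0.085028495, b = −0.178512380.
Then c = 373 − a·665404 − b·5917777 = 1113347.76.
At (668181, 5921194): z_contact = −56814.42 − 1057006.43 + 1113347.76 = -473.10 m.
Depth below ground = -249.8 − (-473.10) = 223.3 m.

223.3 m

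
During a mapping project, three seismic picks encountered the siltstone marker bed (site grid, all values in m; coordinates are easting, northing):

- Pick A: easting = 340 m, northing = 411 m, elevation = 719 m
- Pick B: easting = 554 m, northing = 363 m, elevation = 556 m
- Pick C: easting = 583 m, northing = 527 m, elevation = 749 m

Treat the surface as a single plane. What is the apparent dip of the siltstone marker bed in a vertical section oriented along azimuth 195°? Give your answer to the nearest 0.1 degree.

Let the plane be z = a·easting + b·northing + c.
Pick B−Pick A: 214a − 48b = −163;  Pick C−Pick A: 243a + 116b = 30.
Solving gives a = −0.47873, b = 1.26148.
Unit vector along 195° is (sin 195°, cos 195°) = (-0.2588, -0.9659).
Slope in that direction = a·(-0.2588) + b·(-0.9659) = −1.09459.
Apparent dip = arctan|1.09459| = 47.6° (true dip is 53.5°, so apparent ≤ true as expected).

47.6°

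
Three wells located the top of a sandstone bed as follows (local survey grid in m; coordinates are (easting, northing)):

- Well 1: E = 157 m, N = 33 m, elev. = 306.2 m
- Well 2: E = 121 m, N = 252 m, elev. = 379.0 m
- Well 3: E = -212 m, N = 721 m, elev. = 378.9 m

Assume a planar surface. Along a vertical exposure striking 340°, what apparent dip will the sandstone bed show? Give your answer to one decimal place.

Two edge vectors: Well 1→Well 2 = (-36, 219, 72.8), Well 1→Well 3 = (-369, 688, 72.7).
Normal n = (Well 1→Well 2) × (Well 1→Well 3) = (-34165.1, -24246, 56043).
So ∂z/∂E = −n_x/n_z = 0.60962 and ∂z/∂N = −n_y/n_z = 0.43263.
Unit vector along 340° is (sin 340°, cos 340°) = (-0.3420, 0.9397).
Slope in that direction = a·(-0.3420) + b·(0.9397) = 0.19804.
Apparent dip = arctan|0.19804| = 11.2° (true dip is 36.8°, so apparent ≤ true as expected).

11.2°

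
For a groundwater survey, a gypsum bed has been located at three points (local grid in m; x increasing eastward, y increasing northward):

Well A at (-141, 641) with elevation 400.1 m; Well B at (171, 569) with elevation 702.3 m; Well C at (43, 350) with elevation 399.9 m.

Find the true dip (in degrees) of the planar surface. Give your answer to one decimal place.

Two edge vectors: Well A→Well B = (312, -72, 302.2), Well A→Well C = (184, -291, -0.2).
Normal n = (Well A→Well B) × (Well A→Well C) = (87954.6, 55667.2, -77544).
So ∂z/∂x = −n_x/n_z = 1.13425 and ∂z/∂y = −n_y/n_z = 0.71788.
Gradient magnitude |∇z| = √(a² + b²) = √(1.28653 + 0.51535) = 1.34234.
True dip = arctan(1.34234) = 53.3°, dipping toward WSW (azimuth ≈ 238°).

53.3°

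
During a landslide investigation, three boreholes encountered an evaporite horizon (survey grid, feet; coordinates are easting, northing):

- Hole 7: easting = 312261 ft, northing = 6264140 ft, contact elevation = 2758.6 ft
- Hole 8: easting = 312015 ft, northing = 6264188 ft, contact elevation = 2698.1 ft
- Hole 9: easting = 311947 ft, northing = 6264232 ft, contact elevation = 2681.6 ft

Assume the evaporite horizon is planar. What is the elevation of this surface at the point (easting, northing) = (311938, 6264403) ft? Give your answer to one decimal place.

2680.6 ft

Let the plane be z = a·easting + b·northing + c.
Hole 8−Hole 7: −246a + 48b = −60.5;  Hole 9−Hole 7: −314a + 92b = −77.
Solving gives a = 0.247354497, b = 0.007275132.
Then c = 2758.6 − a·312261 − b·6264140 = −120053.01.
At (311938, 6264403): z = 77159.3 + 45574.4 − 120053.01 = 2680.6 ft.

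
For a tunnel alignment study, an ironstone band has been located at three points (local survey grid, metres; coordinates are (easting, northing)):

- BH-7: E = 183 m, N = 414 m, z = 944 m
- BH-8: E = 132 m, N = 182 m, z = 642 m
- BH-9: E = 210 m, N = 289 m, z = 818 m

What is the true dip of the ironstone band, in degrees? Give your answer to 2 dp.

Two edge vectors: BH-7→BH-8 = (-51, -232, -302), BH-7→BH-9 = (27, -125, -126).
Normal n = (BH-7→BH-8) × (BH-7→BH-9) = (-8518, -14580, 12639).
So ∂z/∂E = −n_x/n_z = 0.67395 and ∂z/∂N = −n_y/n_z = 1.15357.
Gradient magnitude |∇z| = √(a² + b²) = √(0.45420 + 1.33073) = 1.33601.
True dip = arctan(1.33601) = 53.19°, dipping toward SSW (azimuth ≈ 210°).

53.19°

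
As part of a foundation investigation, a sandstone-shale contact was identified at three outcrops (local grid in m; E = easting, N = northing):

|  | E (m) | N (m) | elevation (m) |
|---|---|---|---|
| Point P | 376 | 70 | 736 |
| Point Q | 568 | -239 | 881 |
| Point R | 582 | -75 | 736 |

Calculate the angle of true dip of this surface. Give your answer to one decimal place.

Let the plane be z = a·E + b·N + c.
Point Q−Point P: 192a − 309b = 145;  Point R−Point P: 206a − 145b = 0.
Solving gives a = −0.58706, b = −0.83403.
Gradient magnitude |∇z| = √(a² + b²) = √(0.34464 + 0.69561) = 1.01993.
True dip = arctan(1.01993) = 45.6°, dipping toward NE (azimuth ≈ 035°).

45.6°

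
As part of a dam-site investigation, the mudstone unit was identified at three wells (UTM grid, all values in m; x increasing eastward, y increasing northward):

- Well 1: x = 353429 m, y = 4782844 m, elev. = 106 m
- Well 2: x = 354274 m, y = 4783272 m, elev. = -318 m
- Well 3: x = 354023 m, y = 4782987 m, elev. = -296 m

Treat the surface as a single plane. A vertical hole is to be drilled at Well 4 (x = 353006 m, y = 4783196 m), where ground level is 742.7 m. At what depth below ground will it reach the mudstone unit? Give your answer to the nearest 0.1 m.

51.6 m

Let the plane be z = a·x + b·y + c.
Well 2−Well 1: 845a + 428b = −424;  Well 3−Well 1: 594a + 143b = −402.
Solving gives a = −0.835281153, b = 0.658440595.
Then c = 106 − a·353429 − b·4782844 = −2853900.06.
At (353006, 4783196): z_contact = −294859.26 + 3149450.42 − 2853900.06 = 691.10 m.
Depth below ground = 742.7 − 691.10 = 51.6 m.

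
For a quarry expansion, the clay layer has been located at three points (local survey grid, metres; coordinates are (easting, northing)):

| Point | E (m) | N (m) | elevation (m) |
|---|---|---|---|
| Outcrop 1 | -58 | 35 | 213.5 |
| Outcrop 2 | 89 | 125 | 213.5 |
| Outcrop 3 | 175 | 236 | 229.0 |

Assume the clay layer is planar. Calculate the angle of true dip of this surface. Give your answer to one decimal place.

Let the plane be z = a·E + b·N + c.
Outcrop 2−Outcrop 1: 147a + 90b = 0;  Outcrop 3−Outcrop 1: 233a + 201b = 15.5.
Solving gives a = −0.16264, b = 0.26565.
Gradient magnitude |∇z| = √(a² + b²) = √(0.02645 + 0.07057) = 0.31149.
True dip = arctan(0.31149) = 17.3°, dipping toward SSE (azimuth ≈ 149°).

17.3°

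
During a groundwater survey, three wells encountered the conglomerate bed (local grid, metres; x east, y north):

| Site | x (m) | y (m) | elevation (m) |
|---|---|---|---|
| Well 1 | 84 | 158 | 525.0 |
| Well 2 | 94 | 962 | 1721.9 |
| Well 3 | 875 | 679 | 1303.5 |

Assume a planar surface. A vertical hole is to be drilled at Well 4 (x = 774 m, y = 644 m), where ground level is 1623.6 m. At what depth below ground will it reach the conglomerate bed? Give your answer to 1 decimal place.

Two edge vectors: Well 1→Well 2 = (10, 804, 1196.9), Well 1→Well 3 = (791, 521, 778.5).
Normal n = (Well 1→Well 2) × (Well 1→Well 3) = (2329.1, 938962.9, -630754).
So ∂z/∂x = −n_x/n_z = 0.00369 and ∂z/∂y = −n_y/n_z = 1.48864.
Intercept c from Well 1: 525 − 0.31 − 235.20 = 289.49.
At (774, 644): z_contact = 2.86 + 958.68 + 289.49 = 1251.02 m.
Depth below ground = 1623.6 − 1251.02 = 372.6 m.

372.6 m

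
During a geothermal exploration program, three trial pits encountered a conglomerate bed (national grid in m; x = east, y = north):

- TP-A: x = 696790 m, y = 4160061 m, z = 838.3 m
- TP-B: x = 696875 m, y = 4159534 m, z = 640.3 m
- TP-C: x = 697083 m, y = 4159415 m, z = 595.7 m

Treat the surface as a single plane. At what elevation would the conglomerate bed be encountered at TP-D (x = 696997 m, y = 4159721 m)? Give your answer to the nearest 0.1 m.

710.6 m

Let the plane be z = a·x + b·y + c.
TP-B−TP-A: 85a − 527b = −198;  TP-C−TP-A: 293a − 646b = −242.6.
Solving gives a = 0.000580899, b = 0.375805268.
Then c = 838.3 − a·696790 − b·4160061 = −1562939.30.
At (696997, 4159721): z = 404.9 + 1563245.1 − 1562939.30 = 710.6 m.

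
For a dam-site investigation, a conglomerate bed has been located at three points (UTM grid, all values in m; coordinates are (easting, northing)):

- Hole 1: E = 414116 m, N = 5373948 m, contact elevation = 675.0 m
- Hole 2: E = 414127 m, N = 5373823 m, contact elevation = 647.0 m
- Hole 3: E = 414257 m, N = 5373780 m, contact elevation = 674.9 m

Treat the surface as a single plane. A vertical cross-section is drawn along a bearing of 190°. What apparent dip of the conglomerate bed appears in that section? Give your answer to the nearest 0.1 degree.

16.6°

Two edge vectors: Hole 1→Hole 2 = (11, -125, -28), Hole 1→Hole 3 = (141, -168, -0.1).
Normal n = (Hole 1→Hole 2) × (Hole 1→Hole 3) = (-4691.5, -3946.9, 15777).
So ∂z/∂E = −n_x/n_z = 0.29736 and ∂z/∂N = −n_y/n_z = 0.25017.
Unit vector along 190° is (sin 190°, cos 190°) = (-0.1736, -0.9848).
Slope in that direction = a·(-0.1736) + b·(-0.9848) = −0.29800.
Apparent dip = arctan|0.29800| = 16.6° (true dip is 21.2°, so apparent ≤ true as expected).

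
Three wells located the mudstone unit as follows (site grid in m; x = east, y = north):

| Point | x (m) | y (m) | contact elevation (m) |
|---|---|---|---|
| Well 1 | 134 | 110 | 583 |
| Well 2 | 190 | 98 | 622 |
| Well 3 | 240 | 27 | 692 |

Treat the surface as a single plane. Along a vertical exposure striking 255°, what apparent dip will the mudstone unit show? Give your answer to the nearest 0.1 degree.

Let the plane be z = a·x + b·y + c.
Well 2−Well 1: 56a − 12b = 39;  Well 3−Well 1: 106a − 83b = 109.
Solving gives a = 0.57139, b = −0.58353.
Unit vector along 255° is (sin 255°, cos 255°) = (-0.9659, -0.2588).
Slope in that direction = a·(-0.9659) + b·(-0.2588) = −0.40089.
Apparent dip = arctan|0.40089| = 21.8° (true dip is 39.2°, so apparent ≤ true as expected).

21.8°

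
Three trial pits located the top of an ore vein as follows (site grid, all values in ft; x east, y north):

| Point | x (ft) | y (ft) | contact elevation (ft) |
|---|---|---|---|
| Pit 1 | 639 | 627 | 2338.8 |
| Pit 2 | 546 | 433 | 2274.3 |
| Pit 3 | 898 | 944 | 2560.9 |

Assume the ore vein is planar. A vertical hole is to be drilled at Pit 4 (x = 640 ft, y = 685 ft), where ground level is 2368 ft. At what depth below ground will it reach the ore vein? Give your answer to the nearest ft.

Let the plane be z = a·x + b·y + c.
Pit 2−Pit 1: −93a − 194b = −64.5;  Pit 3−Pit 1: 259a + 317b = 222.1.
Solving gives a = 1.09034, b = −0.19021.
Then c = 2338.8 − a·639 − b·627 = 1761.34.
At (640, 685): z_contact = 697.8 − 130.3 + 1761.34 = 2328.9 ft.
Depth below ground = 2368 − 2328.9 = 39 ft.

39 ft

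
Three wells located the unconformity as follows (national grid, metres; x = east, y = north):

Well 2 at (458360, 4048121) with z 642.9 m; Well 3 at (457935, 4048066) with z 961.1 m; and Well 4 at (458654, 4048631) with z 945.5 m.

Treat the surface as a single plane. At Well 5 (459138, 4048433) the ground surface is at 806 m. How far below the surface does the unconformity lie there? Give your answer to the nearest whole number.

512 m

Let the plane be z = a·x + b·y + c.
Well 3−Well 2: −425a − 55b = 318.2;  Well 4−Well 2: 294a + 510b = 302.6.
Solving gives a = −0.89203809, b = 1.10756706.
Then c = 642.9 − a·458360 − b·4048121 = −4074047.98.
At (459138, 4048433): z_contact = −409568.6 + 4483911.0 − 4074047.98 = 294.5 m.
Depth below ground = 806 − 294.5 = 512 m.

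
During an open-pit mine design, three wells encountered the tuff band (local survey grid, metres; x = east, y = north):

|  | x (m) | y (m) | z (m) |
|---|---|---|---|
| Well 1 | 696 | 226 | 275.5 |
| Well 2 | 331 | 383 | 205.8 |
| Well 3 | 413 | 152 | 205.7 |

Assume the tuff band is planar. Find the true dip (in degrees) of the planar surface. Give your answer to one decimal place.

13.5°

Two edge vectors: Well 1→Well 2 = (-365, 157, -69.7), Well 1→Well 3 = (-283, -74, -69.8).
Normal n = (Well 1→Well 2) × (Well 1→Well 3) = (-16116.4, -5751.9, 71441).
So ∂z/∂x = −n_x/n_z = 0.22559 and ∂z/∂y = −n_y/n_z = 0.08051.
Gradient magnitude |∇z| = √(a² + b²) = √(0.05089 + 0.00648) = 0.23953.
True dip = arctan(0.23953) = 13.5°, dipping toward WSW (azimuth ≈ 250°).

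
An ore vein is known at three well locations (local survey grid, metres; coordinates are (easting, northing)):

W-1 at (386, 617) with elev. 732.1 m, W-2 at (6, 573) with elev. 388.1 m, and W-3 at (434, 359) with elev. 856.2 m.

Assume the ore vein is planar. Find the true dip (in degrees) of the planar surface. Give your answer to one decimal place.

Two edge vectors: W-1→W-2 = (-380, -44, -344), W-1→W-3 = (48, -258, 124.1).
Normal n = (W-1→W-2) × (W-1→W-3) = (-94212.4, 30646, 100152).
So ∂z/∂E = −n_x/n_z = 0.94069 and ∂z/∂N = −n_y/n_z = −0.30599.
Gradient magnitude |∇z| = √(a² + b²) = √(0.88491 + 0.09363) = 0.98921.
True dip = arctan(0.98921) = 44.7°, dipping toward WNW (azimuth ≈ 288°).

44.7°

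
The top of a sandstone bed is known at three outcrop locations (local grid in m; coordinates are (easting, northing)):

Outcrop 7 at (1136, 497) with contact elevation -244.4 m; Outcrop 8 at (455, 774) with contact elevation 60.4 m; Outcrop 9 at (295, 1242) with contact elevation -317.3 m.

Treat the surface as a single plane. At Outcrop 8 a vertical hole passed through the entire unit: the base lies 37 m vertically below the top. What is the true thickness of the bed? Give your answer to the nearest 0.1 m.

Let the plane be z = a·E + b·N + c.
Outcrop 8−Outcrop 7: −681a + 277b = 304.8;  Outcrop 9−Outcrop 7: −841a + 745b = −72.9.
Solving gives a = −0.90117, b = −1.11514.
|∇z| = √(a²+b²) = 1.43375, so dip δ = arctan(1.43375) = 55.11°.
True thickness = vertical thickness × cos δ = 37 × cos 55.11° = 21.2 m.

21.2 m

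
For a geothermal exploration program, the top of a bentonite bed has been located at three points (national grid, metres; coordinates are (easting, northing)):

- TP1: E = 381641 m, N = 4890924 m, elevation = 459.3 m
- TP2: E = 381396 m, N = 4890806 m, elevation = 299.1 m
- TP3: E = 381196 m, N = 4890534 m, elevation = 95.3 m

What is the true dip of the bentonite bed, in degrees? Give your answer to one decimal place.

31.6°

Two edge vectors: TP1→TP2 = (-245, -118, -160.2), TP1→TP3 = (-445, -390, -364).
Normal n = (TP1→TP2) × (TP1→TP3) = (-19526, -17891, 43040).
So ∂z/∂E = −n_x/n_z = 0.45367 and ∂z/∂N = −n_y/n_z = 0.41568.
Gradient magnitude |∇z| = √(a² + b²) = √(0.20582 + 0.17279) = 0.61531.
True dip = arctan(0.61531) = 31.6°, dipping toward SW (azimuth ≈ 228°).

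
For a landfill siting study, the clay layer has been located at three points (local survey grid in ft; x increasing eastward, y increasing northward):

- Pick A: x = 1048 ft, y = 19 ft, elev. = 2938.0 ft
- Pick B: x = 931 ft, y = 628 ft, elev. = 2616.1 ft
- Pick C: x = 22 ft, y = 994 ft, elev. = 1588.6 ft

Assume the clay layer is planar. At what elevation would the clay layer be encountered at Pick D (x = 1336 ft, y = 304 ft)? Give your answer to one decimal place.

Let the plane be z = a·x + b·y + c.
Pick B−Pick A: −117a + 609b = −321.9;  Pick C−Pick A: −1026a + 975b = −1349.4.
Solving gives a = 0.994465, b = −0.337517.
Then c = 2938 − a·1048 − b·19 = 1902.21.
At (1336, 304): z = 1328.6 − 102.6 + 1902.21 = 3128.2 ft.

3128.2 ft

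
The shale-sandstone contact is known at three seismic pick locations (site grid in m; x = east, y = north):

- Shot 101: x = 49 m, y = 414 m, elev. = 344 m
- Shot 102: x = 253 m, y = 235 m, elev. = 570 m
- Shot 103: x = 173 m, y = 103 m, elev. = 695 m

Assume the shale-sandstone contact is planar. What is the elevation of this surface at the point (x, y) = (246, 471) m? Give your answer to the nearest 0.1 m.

Two edge vectors: Shot 101→Shot 102 = (204, -179, 226), Shot 101→Shot 103 = (124, -311, 351).
Normal n = (Shot 101→Shot 102) × (Shot 101→Shot 103) = (7457, -43580, -41248).
So ∂z/∂x = −n_x/n_z = 0.18078 and ∂z/∂y = −n_y/n_z = −1.05654.
Intercept c from Shot 101: 344 − 8.86 + 437.41 = 772.55.
At (246, 471): z = 44.5 − 497.6 + 772.55 = 319.4 m.

319.4 m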